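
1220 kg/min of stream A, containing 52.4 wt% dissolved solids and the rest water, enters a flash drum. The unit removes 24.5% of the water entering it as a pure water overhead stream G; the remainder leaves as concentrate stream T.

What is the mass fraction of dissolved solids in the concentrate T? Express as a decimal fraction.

0.5932

dissolved solids is not removed: 1220×0.524 = 639.28 kg/min of dissolved solids enters T.
water entering = 1220×0.476 = 580.72 kg/min; overhead removed = 0.245×580.72 = 142.28 kg/min.
Concentrate = 1220 − 142.28 = 1077.7 kg/min.
Mass fraction = 639.28/1077.7 = 0.5932.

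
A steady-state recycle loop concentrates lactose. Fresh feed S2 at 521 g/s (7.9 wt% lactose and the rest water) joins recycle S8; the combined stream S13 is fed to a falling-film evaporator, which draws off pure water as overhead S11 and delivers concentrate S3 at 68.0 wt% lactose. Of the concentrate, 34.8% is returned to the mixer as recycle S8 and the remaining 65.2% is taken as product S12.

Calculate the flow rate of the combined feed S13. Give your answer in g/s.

Overall lactose balance (none leaves overhead): lactose in fresh feed = lactose in product, i.e. 521×0.079 = (1−0.348)·S3·0.680.
S3 = 41.159/(0.680×0.652) = 92.834 g/s.
Recycle S8 = 0.348×92.834 = 32.306 g/s.
Combined feed S13 = 521 + 32.306 = 553.31 g/s.

553.3 g/s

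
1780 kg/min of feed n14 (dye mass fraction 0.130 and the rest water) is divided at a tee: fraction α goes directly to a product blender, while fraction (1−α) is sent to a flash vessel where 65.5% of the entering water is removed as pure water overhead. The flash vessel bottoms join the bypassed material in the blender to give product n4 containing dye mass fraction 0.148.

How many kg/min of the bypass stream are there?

All 1780×0.130 = 231.4 kg/min of dye reaches n4, so n4 = 231.4/0.148 = 1563.5 kg/min and vapour = 216.49 kg/min.
The evaporator receives (1−α)·1780 of feed at 0.870 water and removes 0.655 of that water:
0.655×0.870×(1−α)×1780 = 216.49
(1−α) = 216.49/1014.3 = 0.2134;  α = 0.7866.
Bypass flow = 0.7866×1780 = 1400.1 kg/min.

1400 kg/min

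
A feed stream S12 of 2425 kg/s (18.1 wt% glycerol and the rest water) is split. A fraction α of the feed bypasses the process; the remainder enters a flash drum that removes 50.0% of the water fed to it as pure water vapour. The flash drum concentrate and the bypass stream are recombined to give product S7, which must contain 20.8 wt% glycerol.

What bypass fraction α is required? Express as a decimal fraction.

All 2425×0.181 = 438.93 kg/s of glycerol reaches S7, so S7 = 438.93/0.208 = 2110.2 kg/s and vapour = 314.78 kg/s.
The evaporator receives (1−α)·2425 of feed at 0.819 water and removes 0.500 of that water:
0.500×0.819×(1−α)×2425 = 314.78
(1−α) = 314.78/993.04 = 0.3170;  α = 0.6830.

0.683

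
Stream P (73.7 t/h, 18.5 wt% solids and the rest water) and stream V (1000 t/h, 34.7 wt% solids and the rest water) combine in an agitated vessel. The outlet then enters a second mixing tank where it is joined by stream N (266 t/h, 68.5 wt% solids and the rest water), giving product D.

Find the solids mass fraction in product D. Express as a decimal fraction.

0.4052

Overall, product flow = 1339.7 t/h.
solids in = 73.7×0.185 + 1000×0.347 + 266×0.685 = 542.84 t/h.
solids fraction in D = 0.4052.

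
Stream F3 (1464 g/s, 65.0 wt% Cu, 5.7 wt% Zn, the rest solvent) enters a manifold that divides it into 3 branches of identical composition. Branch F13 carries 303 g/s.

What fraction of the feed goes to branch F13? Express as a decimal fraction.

Fraction to F13 = 303/1464 = 0.2070.

0.207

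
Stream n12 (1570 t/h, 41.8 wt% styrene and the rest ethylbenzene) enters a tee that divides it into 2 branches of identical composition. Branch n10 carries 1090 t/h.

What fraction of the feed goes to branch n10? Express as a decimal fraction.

0.694

Fraction to n10 = 1090/1570 = 0.6943.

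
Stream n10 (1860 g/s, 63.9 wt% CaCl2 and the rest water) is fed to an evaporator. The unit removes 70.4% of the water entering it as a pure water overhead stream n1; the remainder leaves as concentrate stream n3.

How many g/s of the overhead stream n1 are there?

water entering = 1860×0.361 = 671.46 g/s; overhead removed = 0.704×671.46 = 472.71 g/s.

472.7 g/s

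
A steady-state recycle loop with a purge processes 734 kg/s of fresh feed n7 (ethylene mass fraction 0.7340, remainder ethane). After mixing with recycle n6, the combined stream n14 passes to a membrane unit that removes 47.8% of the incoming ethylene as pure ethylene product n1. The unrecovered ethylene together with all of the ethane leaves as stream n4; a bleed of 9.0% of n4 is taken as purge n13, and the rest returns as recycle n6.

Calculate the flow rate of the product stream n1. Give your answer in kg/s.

ethylene in n14: m_A = 734×0.734 + (1−0.090)·(1−0.478)·m_A, so m_A = 538.76/0.5250 = 1026.2 kg/s.
Product n1 = 0.478×1026.2 = 490.54 kg/s.

490.5 kg/s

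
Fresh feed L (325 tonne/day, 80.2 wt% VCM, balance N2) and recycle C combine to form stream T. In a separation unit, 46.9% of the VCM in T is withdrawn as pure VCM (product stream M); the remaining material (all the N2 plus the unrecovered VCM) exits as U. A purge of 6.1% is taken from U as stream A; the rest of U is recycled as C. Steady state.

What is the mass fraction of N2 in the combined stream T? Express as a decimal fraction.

N2 enters only via L and leaves only via the purge: 325×0.198 = 0.061×(N2 in U), and the separation unit passes all N2, so N2 in T = N2 in U = 1054.9 tonne/day.
VCM in T: m_A = 325×0.802 + (1−0.061)·(1−0.469)·m_A, so m_A = 260.65/0.5014 = 519.85 tonne/day.
T = 519.85 + 1054.9 = 1574.8 tonne/day.
N2 fraction in T = 1054.9/1574.8 = 0.670.

0.670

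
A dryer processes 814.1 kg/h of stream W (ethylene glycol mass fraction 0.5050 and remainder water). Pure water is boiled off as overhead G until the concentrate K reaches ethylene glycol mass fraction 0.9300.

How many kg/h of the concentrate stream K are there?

ethylene glycol is conserved: 814.1×0.505 = 411.12 kg/h all reports to the concentrate.
Concentrate = 411.12/(target fraction) = 442.07 kg/h.

442.1 kg/h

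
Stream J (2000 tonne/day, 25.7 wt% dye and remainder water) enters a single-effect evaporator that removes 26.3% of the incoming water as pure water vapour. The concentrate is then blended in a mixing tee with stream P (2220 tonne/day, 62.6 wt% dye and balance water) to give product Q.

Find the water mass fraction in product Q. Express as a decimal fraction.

Vapour removed = 0.263×0.743×2000 = 390.82 tonne/day; concentrate = 1609.2 tonne/day.
water reaching the mixer = 1095.2 (from concentrate) + 2220×0.374 = 1925.5 tonne/day.
Product flow = 1609.2 + 2220 = 3829.2 tonne/day; water fraction = 0.5028.

0.5028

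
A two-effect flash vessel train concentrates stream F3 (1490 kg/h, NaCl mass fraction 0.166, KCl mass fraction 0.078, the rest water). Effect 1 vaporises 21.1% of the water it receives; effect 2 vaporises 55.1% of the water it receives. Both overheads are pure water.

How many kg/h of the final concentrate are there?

762.6 kg/h

water in feed = 1490×0.756 = 1126.4 kg/h.
After stage 1: water left = (1−0.211)×1126.4 = 888.76; stream total = 1252.3 kg/h.
After stage 2: water left = (1−0.551)×888.76 = 399.05; final concentrate = 762.61 kg/h.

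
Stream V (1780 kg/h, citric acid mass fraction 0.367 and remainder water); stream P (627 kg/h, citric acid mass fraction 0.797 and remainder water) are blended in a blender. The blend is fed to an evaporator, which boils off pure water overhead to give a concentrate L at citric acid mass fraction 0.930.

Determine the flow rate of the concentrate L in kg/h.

citric acid entering = 1780×0.367 + 627×0.797 = 1153 kg/h.
All citric acid reports to L, so L = 1153/0.930 = 1239.8 kg/h.

1240 kg/h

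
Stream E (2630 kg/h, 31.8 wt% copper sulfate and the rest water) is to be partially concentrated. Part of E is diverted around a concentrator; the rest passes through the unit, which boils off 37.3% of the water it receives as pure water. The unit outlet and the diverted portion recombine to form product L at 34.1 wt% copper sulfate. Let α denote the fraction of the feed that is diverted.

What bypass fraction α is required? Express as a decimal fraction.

0.735

All 2630×0.318 = 836.34 kg/h of copper sulfate reaches L, so L = 836.34/0.341 = 2452.6 kg/h and vapour = 177.39 kg/h.
The evaporator receives (1−α)·2630 of feed at 0.682 water and removes 0.373 of that water:
0.373×0.682×(1−α)×2630 = 177.39
(1−α) = 177.39/669.04 = 0.2651;  α = 0.7349.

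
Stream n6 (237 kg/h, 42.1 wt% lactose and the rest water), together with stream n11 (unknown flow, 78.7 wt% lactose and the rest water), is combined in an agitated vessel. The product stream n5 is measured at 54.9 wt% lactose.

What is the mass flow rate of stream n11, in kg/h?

127.5 kg/h

Let n11 be the unknown flow. Total out = 237 + n11.
lactose balance: 99.777 + 0.787·n11 = 0.549·(237 + n11)
(0.787 − 0.549)·n11 = 0.549×237 − 99.777 = 30.336
n11 = 30.336 / 0.238 = 127.46 kg/h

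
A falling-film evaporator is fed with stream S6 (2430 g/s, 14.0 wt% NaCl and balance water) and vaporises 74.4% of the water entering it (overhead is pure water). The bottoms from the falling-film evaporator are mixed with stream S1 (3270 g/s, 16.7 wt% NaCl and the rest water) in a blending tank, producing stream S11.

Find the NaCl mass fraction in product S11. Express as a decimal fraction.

Vapour removed = 0.744×0.860×2430 = 1554.8 g/s; concentrate = 875.19 g/s.
NaCl reaching the mixer = 340.2 (from concentrate) + 3270×0.167 = 886.29 g/s.
Product flow = 875.19 + 3270 = 4145.2 g/s; NaCl fraction = 0.214.

0.214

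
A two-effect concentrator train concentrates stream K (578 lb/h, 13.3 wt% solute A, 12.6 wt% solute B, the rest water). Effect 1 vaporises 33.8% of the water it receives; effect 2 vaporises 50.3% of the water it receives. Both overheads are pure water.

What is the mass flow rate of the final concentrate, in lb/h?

290.6 lb/h

water in feed = 578×0.741 = 428.3 lb/h.
After stage 1: water left = (1−0.338)×428.3 = 283.53; stream total = 433.24 lb/h.
After stage 2: water left = (1−0.503)×283.53 = 140.92; final concentrate = 290.62 lb/h.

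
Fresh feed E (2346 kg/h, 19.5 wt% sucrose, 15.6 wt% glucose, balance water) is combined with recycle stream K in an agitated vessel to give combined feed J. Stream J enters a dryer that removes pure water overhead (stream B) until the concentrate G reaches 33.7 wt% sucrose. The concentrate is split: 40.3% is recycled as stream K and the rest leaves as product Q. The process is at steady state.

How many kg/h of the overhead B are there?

988.5 kg/h

Overall sucrose balance (none leaves overhead): sucrose in fresh feed = sucrose in product, i.e. 2346×0.195 = (1−0.403)·G·0.337.
G = 457.47/(0.337×0.597) = 2273.8 kg/h.
Recycle K = 0.403×2273.8 = 916.35 kg/h.
Combined feed J = 2346 + 916.35 = 3262.4 kg/h.
Overhead B = J − G = 3262.4 − 2273.8 = 988.52 kg/h.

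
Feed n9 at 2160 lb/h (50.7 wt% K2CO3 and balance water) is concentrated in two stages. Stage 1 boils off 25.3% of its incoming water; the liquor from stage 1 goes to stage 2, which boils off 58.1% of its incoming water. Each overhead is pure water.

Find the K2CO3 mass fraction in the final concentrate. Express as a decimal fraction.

0.7667

water in feed = 2160×0.493 = 1064.9 lb/h.
After stage 1: water left = (1−0.253)×1064.9 = 795.47; stream total = 1890.6 lb/h.
After stage 2: water left = (1−0.581)×795.47 = 333.3; final concentrate = 1428.4 lb/h.
K2CO3 fraction = 1095.1/1428.4 = 0.7667.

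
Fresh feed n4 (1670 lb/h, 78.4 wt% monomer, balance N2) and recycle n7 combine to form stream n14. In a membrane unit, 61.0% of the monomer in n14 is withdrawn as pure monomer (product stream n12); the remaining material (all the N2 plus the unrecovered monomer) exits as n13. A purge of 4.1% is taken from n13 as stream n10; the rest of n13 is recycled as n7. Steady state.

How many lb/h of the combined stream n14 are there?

N2 enters only via n4 and leaves only via the purge: 1670×0.216 = 0.041×(N2 in n13), and the membrane unit passes all N2, so N2 in n14 = N2 in n13 = 8798 lb/h.
monomer in n14: m_A = 1670×0.784 + (1−0.041)·(1−0.610)·m_A, so m_A = 1309.3/0.6260 = 2091.5 lb/h.
n14 = 2091.5 + 8798 = 10890 lb/h.

10890 lb/h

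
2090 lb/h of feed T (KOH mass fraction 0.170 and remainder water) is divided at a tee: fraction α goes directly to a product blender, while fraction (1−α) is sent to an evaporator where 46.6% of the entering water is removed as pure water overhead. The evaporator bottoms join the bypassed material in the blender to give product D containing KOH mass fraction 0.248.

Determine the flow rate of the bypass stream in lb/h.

390.5 lb/h

All 2090×0.170 = 355.3 lb/h of KOH reaches D, so D = 355.3/0.248 = 1432.7 lb/h and vapour = 657.34 lb/h.
The evaporator receives (1−α)·2090 of feed at 0.830 water and removes 0.466 of that water:
0.466×0.830×(1−α)×2090 = 657.34
(1−α) = 657.34/808.37 = 0.8132;  α = 0.1868.
Bypass flow = 0.1868×2090 = 390.48 lb/h.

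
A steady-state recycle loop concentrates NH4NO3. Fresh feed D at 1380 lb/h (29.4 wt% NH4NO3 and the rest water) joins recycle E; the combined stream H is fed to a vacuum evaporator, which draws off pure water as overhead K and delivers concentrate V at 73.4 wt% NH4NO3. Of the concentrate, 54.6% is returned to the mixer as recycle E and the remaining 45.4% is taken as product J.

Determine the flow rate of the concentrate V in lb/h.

Overall NH4NO3 balance (none leaves overhead): NH4NO3 in fresh feed = NH4NO3 in product, i.e. 1380×0.294 = (1−0.546)·V·0.734.
V = 405.72/(0.734×0.454) = 1217.5 lb/h.

1218 lb/h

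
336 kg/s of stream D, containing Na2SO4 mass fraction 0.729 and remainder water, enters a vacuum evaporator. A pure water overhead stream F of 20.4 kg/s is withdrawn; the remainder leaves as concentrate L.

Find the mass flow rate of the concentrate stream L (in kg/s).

Concentrate = 336 − 20.4 = 315.6 kg/s.

315.6 kg/s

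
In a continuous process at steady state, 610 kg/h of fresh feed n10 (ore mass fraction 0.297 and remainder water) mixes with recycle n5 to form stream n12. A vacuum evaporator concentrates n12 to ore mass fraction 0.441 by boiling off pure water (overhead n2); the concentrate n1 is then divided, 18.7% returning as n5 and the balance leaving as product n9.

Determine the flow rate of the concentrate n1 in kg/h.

Overall ore balance (none leaves overhead): ore in fresh feed = ore in product, i.e. 610×0.297 = (1−0.187)·n1·0.441.
n1 = 181.17/(0.441×0.813) = 505.31 kg/h.

505.3 kg/h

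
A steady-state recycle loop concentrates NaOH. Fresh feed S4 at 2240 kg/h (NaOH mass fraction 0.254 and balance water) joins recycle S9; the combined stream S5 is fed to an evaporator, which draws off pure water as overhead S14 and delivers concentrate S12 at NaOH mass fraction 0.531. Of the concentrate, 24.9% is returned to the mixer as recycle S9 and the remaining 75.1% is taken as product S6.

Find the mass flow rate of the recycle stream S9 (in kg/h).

355.3 kg/h

Overall NaOH balance (none leaves overhead): NaOH in fresh feed = NaOH in product, i.e. 2240×0.254 = (1−0.249)·S12·0.531.
S12 = 568.96/(0.531×0.751) = 1426.7 kg/h.
Recycle S9 = 0.249×1426.7 = 355.26 kg/h.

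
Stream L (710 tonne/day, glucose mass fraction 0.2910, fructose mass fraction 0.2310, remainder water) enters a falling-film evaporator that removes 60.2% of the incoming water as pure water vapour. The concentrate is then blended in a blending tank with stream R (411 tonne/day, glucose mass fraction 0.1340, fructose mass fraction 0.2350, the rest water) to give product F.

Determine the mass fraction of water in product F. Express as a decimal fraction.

0.4303

Vapour removed = 0.602×0.478×710 = 204.31 tonne/day; concentrate = 505.69 tonne/day.
water reaching the mixer = 135.07 (from concentrate) + 411×0.631 = 394.41 tonne/day.
Product flow = 505.69 + 411 = 916.69 tonne/day; water fraction = 0.4303.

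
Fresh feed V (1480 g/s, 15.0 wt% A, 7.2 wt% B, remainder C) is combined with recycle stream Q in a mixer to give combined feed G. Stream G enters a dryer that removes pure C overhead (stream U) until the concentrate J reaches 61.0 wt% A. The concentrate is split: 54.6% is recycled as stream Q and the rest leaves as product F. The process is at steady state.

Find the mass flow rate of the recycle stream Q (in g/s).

437.7 g/s

Overall A balance (none leaves overhead): A in fresh feed = A in product, i.e. 1480×0.150 = (1−0.546)·J·0.610.
J = 222/(0.610×0.454) = 801.62 g/s.
Recycle Q = 0.546×801.62 = 437.68 g/s.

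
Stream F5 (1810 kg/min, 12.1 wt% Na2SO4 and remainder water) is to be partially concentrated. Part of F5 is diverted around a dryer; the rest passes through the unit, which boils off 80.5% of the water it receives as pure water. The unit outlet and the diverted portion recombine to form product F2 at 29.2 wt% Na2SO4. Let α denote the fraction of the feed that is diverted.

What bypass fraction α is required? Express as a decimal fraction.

All 1810×0.121 = 219.01 kg/min of Na2SO4 reaches F2, so F2 = 219.01/0.292 = 750.03 kg/min and vapour = 1060 kg/min.
The evaporator receives (1−α)·1810 of feed at 0.879 water and removes 0.805 of that water:
0.805×0.879×(1−α)×1810 = 1060
(1−α) = 1060/1280.7 = 0.8276;  α = 0.1724.

0.172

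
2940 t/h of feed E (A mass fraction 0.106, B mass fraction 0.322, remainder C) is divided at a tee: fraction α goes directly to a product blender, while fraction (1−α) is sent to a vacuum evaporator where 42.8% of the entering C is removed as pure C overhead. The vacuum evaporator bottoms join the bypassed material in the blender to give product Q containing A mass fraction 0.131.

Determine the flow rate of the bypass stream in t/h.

648.2 t/h

All 2940×0.106 = 311.64 t/h of A reaches Q, so Q = 311.64/0.131 = 2378.9 t/h and vapour = 561.07 t/h.
The evaporator receives (1−α)·2940 of feed at 0.572 C and removes 0.428 of that C:
0.428×0.572×(1−α)×2940 = 561.07
(1−α) = 561.07/719.76 = 0.7795;  α = 0.2205.
Bypass flow = 0.2205×2940 = 648.2 t/h.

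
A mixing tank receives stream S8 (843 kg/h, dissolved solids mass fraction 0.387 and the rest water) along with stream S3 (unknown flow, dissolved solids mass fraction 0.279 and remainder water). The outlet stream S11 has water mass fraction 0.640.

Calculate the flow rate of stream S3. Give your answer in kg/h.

281 kg/h

Let S3 be the unknown flow. Total out = 843 + S3.
water balance: 516.76 + 0.721·S3 = 0.640·(843 + S3)
(0.721 − 0.640)·S3 = 0.640×843 − 516.76 = 22.761
S3 = 22.761 / 0.081 = 281 kg/h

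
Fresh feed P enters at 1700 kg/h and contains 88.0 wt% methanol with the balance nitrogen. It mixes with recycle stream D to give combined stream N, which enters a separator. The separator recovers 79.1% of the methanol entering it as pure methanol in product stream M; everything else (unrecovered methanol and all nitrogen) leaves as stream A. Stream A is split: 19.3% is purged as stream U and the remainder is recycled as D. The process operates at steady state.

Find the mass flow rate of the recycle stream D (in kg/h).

1157 kg/h

nitrogen enters only via P and leaves only via the purge: 1700×0.120 = 0.193×(nitrogen in A), and the separator passes all nitrogen, so nitrogen in N = nitrogen in A = 1057 kg/h.
methanol in N: m_A = 1700×0.880 + (1−0.193)·(1−0.791)·m_A, so m_A = 1496/0.8313 = 1799.5 kg/h.
A = (1−0.791)×1799.5 + 1057 = 1433.1 kg/h.
Recycle D = (1−0.193)×1433.1 = 1156.5 kg/h.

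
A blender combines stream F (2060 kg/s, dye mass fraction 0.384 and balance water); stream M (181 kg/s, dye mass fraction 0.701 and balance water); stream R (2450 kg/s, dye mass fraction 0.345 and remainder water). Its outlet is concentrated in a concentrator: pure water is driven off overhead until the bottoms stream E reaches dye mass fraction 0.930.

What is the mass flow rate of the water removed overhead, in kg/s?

2795 kg/s

dye entering = 2060×0.384 + 181×0.701 + 2450×0.345 = 1763.2 kg/s.
All dye reports to E, so E = 1763.2/0.930 = 1895.9 kg/s.
Total feed = 4691 kg/s; overhead = 4691 − 1895.9 = 2795.1 kg/s.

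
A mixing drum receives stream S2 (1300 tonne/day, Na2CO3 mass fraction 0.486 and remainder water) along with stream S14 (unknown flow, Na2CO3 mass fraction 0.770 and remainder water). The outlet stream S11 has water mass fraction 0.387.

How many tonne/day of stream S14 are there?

1052 tonne/day

Let S14 be the unknown flow. Total out = 1300 + S14.
water balance: 668.2 + 0.230·S14 = 0.387·(1300 + S14)
(0.230 − 0.387)·S14 = 0.387×1300 − 668.2 = -165.1
S14 = -165.1 / -0.157 = 1051.6 tonne/day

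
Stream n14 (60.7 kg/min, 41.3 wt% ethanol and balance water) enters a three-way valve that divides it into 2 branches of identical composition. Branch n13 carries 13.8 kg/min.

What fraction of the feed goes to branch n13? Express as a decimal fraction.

Fraction to n13 = 13.8/60.7 = 0.2273.

0.227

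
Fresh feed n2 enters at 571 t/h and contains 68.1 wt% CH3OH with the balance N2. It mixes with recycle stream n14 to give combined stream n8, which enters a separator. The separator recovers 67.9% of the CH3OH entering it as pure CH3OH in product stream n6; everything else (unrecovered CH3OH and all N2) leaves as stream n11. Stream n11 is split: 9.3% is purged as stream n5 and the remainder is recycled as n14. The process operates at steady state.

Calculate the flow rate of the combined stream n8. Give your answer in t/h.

N2 enters only via n2 and leaves only via the purge: 571×0.319 = 0.093×(N2 in n11), and the separator passes all N2, so N2 in n8 = N2 in n11 = 1958.6 t/h.
CH3OH in n8: m_A = 571×0.681 + (1−0.093)·(1−0.679)·m_A, so m_A = 388.85/0.7089 = 548.56 t/h.
n8 = 548.56 + 1958.6 = 2507.2 t/h.

2507 t/h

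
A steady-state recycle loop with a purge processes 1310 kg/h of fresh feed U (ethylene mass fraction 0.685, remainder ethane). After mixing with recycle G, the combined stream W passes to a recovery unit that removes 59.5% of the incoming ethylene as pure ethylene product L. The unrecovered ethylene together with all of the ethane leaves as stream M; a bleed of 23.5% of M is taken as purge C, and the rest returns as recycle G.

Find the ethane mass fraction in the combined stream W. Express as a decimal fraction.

ethane enters only via U and leaves only via the purge: 1310×0.315 = 0.235×(ethane in M), and the recovery unit passes all ethane, so ethane in W = ethane in M = 1756 kg/h.
ethylene in W: m_A = 1310×0.685 + (1−0.235)·(1−0.595)·m_A, so m_A = 897.35/0.6902 = 1300.2 kg/h.
W = 1300.2 + 1756 = 3056.1 kg/h.
ethane fraction in W = 1756/3056.1 = 0.575.

0.575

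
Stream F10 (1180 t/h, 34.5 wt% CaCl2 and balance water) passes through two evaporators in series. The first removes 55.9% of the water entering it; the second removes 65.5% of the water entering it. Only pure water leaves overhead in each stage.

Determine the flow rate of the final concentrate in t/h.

524.7 t/h

water in feed = 1180×0.655 = 772.9 t/h.
After stage 1: water left = (1−0.559)×772.9 = 340.85; stream total = 747.95 t/h.
After stage 2: water left = (1−0.655)×340.85 = 117.59; final concentrate = 524.69 t/h.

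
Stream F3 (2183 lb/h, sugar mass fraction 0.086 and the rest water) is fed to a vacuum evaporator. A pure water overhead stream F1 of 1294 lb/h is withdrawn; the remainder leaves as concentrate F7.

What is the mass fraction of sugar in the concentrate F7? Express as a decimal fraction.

0.211

sugar is not removed: 2183×0.086 = 187.74 lb/h of sugar enters F7.
Concentrate = 2183 − 1294 = 889 lb/h.
Mass fraction = 187.74/889 = 0.211.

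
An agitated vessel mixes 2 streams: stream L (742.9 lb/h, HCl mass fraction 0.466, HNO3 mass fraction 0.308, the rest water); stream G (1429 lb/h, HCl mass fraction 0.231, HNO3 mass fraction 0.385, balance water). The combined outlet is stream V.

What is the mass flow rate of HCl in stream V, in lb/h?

676.3 lb/h

HCl out = HCl in = 742.9×0.466 + 1429×0.231 = 676.29 lb/h.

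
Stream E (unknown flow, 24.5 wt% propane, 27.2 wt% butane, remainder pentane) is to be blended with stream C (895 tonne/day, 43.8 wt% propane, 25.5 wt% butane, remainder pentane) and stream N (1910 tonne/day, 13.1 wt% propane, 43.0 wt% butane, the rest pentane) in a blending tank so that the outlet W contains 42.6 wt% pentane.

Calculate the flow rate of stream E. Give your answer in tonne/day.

1433 tonne/day

Let E be the unknown flow. Total out = 2805 + E.
pentane balance: 1113.3 + 0.483·E = 0.426·(2805 + E)
(0.483 − 0.426)·E = 0.426×2805 − 1113.3 = 81.675
E = 81.675 / 0.057 = 1432.9 tonne/day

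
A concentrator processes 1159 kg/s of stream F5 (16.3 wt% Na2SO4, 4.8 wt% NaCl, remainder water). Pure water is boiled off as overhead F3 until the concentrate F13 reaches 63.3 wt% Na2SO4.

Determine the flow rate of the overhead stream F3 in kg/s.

Na2SO4 is conserved: 1159×0.163 = 188.92 kg/s all reports to the concentrate.
Concentrate = 188.92/(target fraction) = 298.45 kg/s.
Overhead = 1159 − 298.45 = 860.55 kg/s.

860.6 kg/s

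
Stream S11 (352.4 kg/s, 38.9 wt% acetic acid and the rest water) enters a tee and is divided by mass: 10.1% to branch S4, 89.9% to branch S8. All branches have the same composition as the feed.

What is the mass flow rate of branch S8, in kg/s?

316.8 kg/s

Branch S8 flow = 0.899×352.4 = 316.81 kg/s.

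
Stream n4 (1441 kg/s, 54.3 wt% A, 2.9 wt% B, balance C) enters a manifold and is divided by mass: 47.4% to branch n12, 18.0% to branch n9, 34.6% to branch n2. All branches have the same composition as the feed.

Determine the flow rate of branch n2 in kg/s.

Branch n2 flow = 0.346×1441 = 498.59 kg/s.

498.6 kg/s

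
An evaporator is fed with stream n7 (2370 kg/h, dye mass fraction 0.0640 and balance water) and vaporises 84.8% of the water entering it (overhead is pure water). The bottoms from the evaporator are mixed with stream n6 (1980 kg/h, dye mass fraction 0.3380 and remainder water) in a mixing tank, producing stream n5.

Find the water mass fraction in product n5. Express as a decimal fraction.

Vapour removed = 0.848×0.936×2370 = 1881.1 kg/h; concentrate = 488.86 kg/h.
water reaching the mixer = 337.18 (from concentrate) + 1980×0.662 = 1647.9 kg/h.
Product flow = 488.86 + 1980 = 2468.9 kg/h; water fraction = 0.6675.

0.6675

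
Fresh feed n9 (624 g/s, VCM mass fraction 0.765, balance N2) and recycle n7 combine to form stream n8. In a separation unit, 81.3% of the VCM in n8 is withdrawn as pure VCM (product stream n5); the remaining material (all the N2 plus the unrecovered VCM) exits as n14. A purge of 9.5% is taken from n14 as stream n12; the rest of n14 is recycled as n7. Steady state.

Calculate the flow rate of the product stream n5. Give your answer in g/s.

VCM in n8: m_A = 624×0.765 + (1−0.095)·(1−0.813)·m_A, so m_A = 477.36/0.8308 = 574.6 g/s.
Product n5 = 0.813×574.6 = 467.15 g/s.

467.2 g/s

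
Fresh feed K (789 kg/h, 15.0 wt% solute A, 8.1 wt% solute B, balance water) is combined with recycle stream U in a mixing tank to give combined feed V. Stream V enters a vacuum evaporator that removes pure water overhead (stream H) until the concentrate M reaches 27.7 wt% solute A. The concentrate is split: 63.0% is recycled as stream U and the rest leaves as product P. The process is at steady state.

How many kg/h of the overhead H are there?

361.7 kg/h

Overall solute A balance (none leaves overhead): solute A in fresh feed = solute A in product, i.e. 789×0.150 = (1−0.630)·M·0.277.
M = 118.35/(0.277×0.370) = 1154.7 kg/h.
Recycle U = 0.630×1154.7 = 727.49 kg/h.
Combined feed V = 789 + 727.49 = 1516.5 kg/h.
Overhead H = V − M = 1516.5 − 1154.7 = 361.74 kg/h.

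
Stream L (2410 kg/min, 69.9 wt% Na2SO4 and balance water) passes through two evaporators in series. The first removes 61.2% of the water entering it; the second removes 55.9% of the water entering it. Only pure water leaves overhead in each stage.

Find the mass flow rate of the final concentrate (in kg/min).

1809 kg/min

water in feed = 2410×0.301 = 725.41 kg/min.
After stage 1: water left = (1−0.612)×725.41 = 281.46; stream total = 1966 kg/min.
After stage 2: water left = (1−0.559)×281.46 = 124.12; final concentrate = 1808.7 kg/min.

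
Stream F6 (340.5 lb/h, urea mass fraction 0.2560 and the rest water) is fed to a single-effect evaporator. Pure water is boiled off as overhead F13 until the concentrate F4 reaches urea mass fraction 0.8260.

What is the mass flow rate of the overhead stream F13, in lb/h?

235 lb/h

urea is conserved: 340.5×0.256 = 87.168 lb/h all reports to the concentrate.
Concentrate = 87.168/(target fraction) = 105.53 lb/h.
Overhead = 340.5 − 105.53 = 234.97 lb/h.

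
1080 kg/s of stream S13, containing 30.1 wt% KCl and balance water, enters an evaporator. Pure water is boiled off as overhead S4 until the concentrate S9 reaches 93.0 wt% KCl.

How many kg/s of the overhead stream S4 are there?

730.5 kg/s

KCl is conserved: 1080×0.301 = 325.08 kg/s all reports to the concentrate.
Concentrate = 325.08/(target fraction) = 349.55 kg/s.
Overhead = 1080 − 349.55 = 730.45 kg/s.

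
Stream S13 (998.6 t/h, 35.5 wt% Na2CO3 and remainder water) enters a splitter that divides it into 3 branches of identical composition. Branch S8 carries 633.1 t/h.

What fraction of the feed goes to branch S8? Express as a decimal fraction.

Fraction to S8 = 633.1/998.6 = 0.6340.

0.634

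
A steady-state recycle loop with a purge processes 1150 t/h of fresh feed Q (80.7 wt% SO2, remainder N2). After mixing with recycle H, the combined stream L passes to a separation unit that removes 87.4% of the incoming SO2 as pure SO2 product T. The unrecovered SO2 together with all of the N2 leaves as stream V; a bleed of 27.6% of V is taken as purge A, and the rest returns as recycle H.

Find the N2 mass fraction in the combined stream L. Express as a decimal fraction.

N2 enters only via Q and leaves only via the purge: 1150×0.193 = 0.276×(N2 in V), and the separation unit passes all N2, so N2 in L = N2 in V = 804.17 t/h.
SO2 in L: m_A = 1150×0.807 + (1−0.276)·(1−0.874)·m_A, so m_A = 928.05/0.9088 = 1021.2 t/h.
L = 1021.2 + 804.17 = 1825.4 t/h.
N2 fraction in L = 804.17/1825.4 = 0.4405.

0.4405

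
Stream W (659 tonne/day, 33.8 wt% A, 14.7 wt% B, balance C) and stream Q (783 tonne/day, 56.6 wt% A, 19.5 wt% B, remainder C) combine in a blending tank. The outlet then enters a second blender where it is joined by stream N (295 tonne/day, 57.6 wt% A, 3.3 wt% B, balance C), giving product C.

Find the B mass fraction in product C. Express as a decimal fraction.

Overall, product flow = 1737 tonne/day.
B in = 659×0.147 + 783×0.195 + 295×0.033 = 259.29 tonne/day.
B fraction in C = 0.149.

0.149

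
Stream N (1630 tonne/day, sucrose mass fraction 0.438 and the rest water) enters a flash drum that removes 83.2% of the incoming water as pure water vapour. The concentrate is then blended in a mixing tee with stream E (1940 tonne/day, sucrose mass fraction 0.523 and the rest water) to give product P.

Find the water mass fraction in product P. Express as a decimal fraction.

Vapour removed = 0.832×0.562×1630 = 762.16 tonne/day; concentrate = 867.84 tonne/day.
water reaching the mixer = 153.9 (from concentrate) + 1940×0.477 = 1079.3 tonne/day.
Product flow = 867.84 + 1940 = 2807.8 tonne/day; water fraction = 0.384.

0.384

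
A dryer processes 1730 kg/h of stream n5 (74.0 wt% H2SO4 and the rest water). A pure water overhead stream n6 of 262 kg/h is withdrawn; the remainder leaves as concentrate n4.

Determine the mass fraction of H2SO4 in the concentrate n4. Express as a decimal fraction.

H2SO4 is not removed: 1730×0.740 = 1280.2 kg/h of H2SO4 enters n4.
Concentrate = 1730 − 262 = 1468 kg/h.
Mass fraction = 1280.2/1468 = 0.8721.

0.8721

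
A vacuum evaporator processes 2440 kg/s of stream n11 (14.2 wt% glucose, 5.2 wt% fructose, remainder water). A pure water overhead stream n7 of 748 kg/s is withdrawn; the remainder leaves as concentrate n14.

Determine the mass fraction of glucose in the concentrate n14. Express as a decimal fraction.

glucose is not removed: 2440×0.142 = 346.48 kg/s of glucose enters n14.
Concentrate = 2440 − 748 = 1692 kg/s.
Mass fraction = 346.48/1692 = 0.205.

0.205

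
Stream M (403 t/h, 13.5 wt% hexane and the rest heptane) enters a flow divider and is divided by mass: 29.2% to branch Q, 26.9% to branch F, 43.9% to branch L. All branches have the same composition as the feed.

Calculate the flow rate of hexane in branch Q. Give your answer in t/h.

Branch Q total = 0.292×403 = 117.68 t/h.
hexane in Q = 0.135×117.68 = 15.886 t/h.

15.89 t/h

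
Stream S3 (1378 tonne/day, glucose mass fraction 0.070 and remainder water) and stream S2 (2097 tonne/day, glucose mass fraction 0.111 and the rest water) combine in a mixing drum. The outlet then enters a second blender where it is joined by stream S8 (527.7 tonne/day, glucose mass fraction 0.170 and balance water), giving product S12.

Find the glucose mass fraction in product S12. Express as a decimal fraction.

0.105

Overall, product flow = 4002.7 tonne/day.
glucose in = 1378×0.070 + 2097×0.111 + 527.7×0.170 = 418.94 tonne/day.
glucose fraction in S12 = 0.105.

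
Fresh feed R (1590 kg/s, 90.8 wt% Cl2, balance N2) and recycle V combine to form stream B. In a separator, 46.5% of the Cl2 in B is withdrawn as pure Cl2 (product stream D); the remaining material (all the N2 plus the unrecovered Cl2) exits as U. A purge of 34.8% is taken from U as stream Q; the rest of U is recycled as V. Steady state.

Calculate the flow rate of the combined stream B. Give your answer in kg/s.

N2 enters only via R and leaves only via the purge: 1590×0.092 = 0.348×(N2 in U), and the separator passes all N2, so N2 in B = N2 in U = 420.34 kg/s.
Cl2 in B: m_A = 1590×0.908 + (1−0.348)·(1−0.465)·m_A, so m_A = 1443.7/0.6512 = 2217.1 kg/s.
B = 2217.1 + 420.34 = 2637.4 kg/s.

2637 kg/s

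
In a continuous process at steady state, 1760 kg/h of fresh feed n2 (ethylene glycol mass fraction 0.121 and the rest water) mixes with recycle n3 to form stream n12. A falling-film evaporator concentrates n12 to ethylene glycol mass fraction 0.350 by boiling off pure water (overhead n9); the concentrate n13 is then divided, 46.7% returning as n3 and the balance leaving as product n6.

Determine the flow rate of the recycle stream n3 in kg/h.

Overall ethylene glycol balance (none leaves overhead): ethylene glycol in fresh feed = ethylene glycol in product, i.e. 1760×0.121 = (1−0.467)·n13·0.350.
n13 = 212.96/(0.350×0.533) = 1141.6 kg/h.
Recycle n3 = 0.467×1141.6 = 533.11 kg/h.

533.1 kg/h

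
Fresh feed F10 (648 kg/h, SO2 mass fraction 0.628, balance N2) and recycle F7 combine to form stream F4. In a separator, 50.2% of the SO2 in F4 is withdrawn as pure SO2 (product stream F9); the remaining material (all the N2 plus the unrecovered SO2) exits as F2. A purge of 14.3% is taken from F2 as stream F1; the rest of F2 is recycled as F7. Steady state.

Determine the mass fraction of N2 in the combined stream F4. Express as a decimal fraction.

N2 enters only via F10 and leaves only via the purge: 648×0.372 = 0.143×(N2 in F2), and the separator passes all N2, so N2 in F4 = N2 in F2 = 1685.7 kg/h.
SO2 in F4: m_A = 648×0.628 + (1−0.143)·(1−0.502)·m_A, so m_A = 406.94/0.5732 = 709.93 kg/h.
F4 = 709.93 + 1685.7 = 2395.6 kg/h.
N2 fraction in F4 = 1685.7/2395.6 = 0.704.

0.704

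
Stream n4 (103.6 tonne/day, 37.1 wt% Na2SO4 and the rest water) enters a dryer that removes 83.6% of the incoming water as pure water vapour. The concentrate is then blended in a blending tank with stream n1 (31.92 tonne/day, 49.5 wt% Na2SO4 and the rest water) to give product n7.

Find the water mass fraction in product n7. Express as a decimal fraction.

0.331

Vapour removed = 0.836×0.629×103.6 = 54.477 tonne/day; concentrate = 49.123 tonne/day.
water reaching the mixer = 10.687 (from concentrate) + 31.92×0.505 = 26.807 tonne/day.
Product flow = 49.123 + 31.92 = 81.043 tonne/day; water fraction = 0.331.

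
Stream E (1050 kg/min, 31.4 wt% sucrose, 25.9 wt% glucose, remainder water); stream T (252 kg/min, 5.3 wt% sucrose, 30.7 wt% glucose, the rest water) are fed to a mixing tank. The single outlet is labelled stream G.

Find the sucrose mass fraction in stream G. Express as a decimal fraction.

0.263

Total flow out = 1050 + 252 = 1302 kg/min.
sucrose in = 1050×0.314 + 252×0.053 = 343.06 kg/min.
sucrose mass fraction in G = 343.06/1302 = 0.263.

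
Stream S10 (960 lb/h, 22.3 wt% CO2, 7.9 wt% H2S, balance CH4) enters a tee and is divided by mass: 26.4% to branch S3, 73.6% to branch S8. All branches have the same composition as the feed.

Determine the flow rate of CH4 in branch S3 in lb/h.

176.9 lb/h

Branch S3 total = 0.264×960 = 253.44 lb/h.
CH4 in S3 = 0.698×253.44 = 176.9 lb/h.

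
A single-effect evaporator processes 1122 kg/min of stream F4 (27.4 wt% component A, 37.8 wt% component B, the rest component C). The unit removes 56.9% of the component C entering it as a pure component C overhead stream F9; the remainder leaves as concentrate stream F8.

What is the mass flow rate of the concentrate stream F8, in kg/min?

component C entering = 1122×0.348 = 390.46 kg/min; overhead removed = 0.569×390.46 = 222.17 kg/min.
Concentrate = 1122 − 222.17 = 899.83 kg/min.

899.8 kg/min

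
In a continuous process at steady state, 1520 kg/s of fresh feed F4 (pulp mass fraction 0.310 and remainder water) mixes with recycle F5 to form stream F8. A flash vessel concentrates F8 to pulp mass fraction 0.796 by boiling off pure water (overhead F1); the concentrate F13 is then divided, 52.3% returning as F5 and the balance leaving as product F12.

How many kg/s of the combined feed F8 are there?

2169 kg/s

Overall pulp balance (none leaves overhead): pulp in fresh feed = pulp in product, i.e. 1520×0.310 = (1−0.523)·F13·0.796.
F13 = 471.2/(0.796×0.477) = 1241 kg/s.
Recycle F5 = 0.523×1241 = 649.05 kg/s.
Combined feed F8 = 1520 + 649.05 = 2169 kg/s.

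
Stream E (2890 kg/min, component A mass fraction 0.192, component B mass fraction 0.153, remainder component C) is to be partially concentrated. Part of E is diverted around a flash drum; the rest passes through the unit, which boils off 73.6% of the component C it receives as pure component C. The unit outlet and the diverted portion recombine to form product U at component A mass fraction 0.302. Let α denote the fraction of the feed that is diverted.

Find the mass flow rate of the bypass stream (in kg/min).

All 2890×0.192 = 554.88 kg/min of component A reaches U, so U = 554.88/0.302 = 1837.4 kg/min and vapour = 1052.6 kg/min.
The evaporator receives (1−α)·2890 of feed at 0.655 component C and removes 0.736 of that component C:
0.736×0.655×(1−α)×2890 = 1052.6
(1−α) = 1052.6/1393.2 = 0.7556;  α = 0.2444.
Bypass flow = 0.2444×2890 = 706.44 kg/min.

706.4 kg/min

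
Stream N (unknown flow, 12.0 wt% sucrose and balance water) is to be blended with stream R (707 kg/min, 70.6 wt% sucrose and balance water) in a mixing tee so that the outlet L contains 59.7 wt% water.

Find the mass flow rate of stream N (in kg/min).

Let N be the unknown flow. Total out = 707 + N.
water balance: 207.86 + 0.880·N = 0.597·(707 + N)
(0.880 − 0.597)·N = 0.597×707 − 207.86 = 214.22
N = 214.22 / 0.283 = 756.96 kg/min

757 kg/min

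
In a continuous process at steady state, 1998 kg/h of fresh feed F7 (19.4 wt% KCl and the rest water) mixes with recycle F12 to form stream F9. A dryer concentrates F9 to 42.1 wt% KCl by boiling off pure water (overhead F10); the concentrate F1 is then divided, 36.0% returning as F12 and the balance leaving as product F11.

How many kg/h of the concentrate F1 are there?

Overall KCl balance (none leaves overhead): KCl in fresh feed = KCl in product, i.e. 1998×0.194 = (1−0.360)·F1·0.421.
F1 = 387.61/(0.421×0.640) = 1438.6 kg/h.

1439 kg/h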